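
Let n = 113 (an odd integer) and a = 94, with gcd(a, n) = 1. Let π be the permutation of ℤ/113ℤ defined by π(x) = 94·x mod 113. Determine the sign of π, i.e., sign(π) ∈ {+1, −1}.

-1

Trace 8: π^k(8) = [8, 74, 63, 46, 30, 108, 95] for k=0..6.
2 cycles of lengths [112, 1].
n − c = 113 − 2 = 111; sign = (−1)^111 = -1.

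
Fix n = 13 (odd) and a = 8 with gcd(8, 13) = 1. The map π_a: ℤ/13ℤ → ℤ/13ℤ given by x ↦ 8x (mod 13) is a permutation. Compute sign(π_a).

-1

Orbit of 8 under x↦8x: [8, 12, 5, 1]… (length divides ord_13(8)).
Cycle type of π: 4×3 + 1; total 4 cycles.
sign(π) = (−1)^{n − #cycles} = (−1)^{13−4} = (−1)^9 = -1.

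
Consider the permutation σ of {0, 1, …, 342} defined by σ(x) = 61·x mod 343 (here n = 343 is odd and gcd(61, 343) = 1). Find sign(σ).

-1

Orbit of 104 under x↦61x: [104, 170, 80, 78, 299, 60, 230]… (length divides ord_343(61)).
The orbit structure of x ↦ 61x mod 343: 4 orbits of sizes [294, 42, 6, 1].
4 cycles on 343: each ℓ→(−1)^(ℓ−1), product (−1)^339 = -1.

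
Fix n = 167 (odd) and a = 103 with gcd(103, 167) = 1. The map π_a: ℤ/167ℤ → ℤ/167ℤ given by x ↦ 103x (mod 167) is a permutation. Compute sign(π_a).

-1

Start at x=59: 59 → 65 → 15 → 42 → 151 → 22 → 95 → … (one orbit).
Cycle type of π: 166 + 1; total 2 cycles.
n − c = 167 − 2 = 165; sign = (−1)^165 = -1.
The Jacobi symbol (103|167) = -1 (Zolotarev) agrees.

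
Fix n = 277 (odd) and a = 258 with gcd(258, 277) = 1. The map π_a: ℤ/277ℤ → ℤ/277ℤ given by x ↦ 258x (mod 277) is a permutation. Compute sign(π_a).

+1

Start at x=41: 41 → 52 → 120 → 213 → 108 → 164 → 208 → … (one orbit).
Cycle lengths of π_258 on ℤ/277ℤ: [46, 46, 46, 46, 46, 46, 1]; 7 cycles in total.
Σ(ℓ_i−1) = 277−7 = 270; sign = (−1)^270 = +1.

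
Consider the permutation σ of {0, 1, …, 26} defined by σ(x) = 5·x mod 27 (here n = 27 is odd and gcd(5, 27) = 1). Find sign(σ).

-1

Orbit of 4 under x↦5x: [4, 20, 19, 14, 16, 26, 22]… (length divides ord_27(5)).
Cycle type of π: 18 + 6 + 2 + 1; total 4 cycles.
27 − 4 = 23 transpositions; sign(π) = (−1)^23 = -1.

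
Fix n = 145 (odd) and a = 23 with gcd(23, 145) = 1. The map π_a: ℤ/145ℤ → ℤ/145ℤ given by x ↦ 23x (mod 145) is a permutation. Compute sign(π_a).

Trace 54: π^k(54) = [54, 82, 1, 23, 94, 132, 136] for k=0..6.
The orbit structure of x ↦ 23x mod 145: 10 orbits of sizes [28, 28, 28, 28, 7, 7, 7, 7, 4, 1].
10 cycles on 145: each ℓ→(−1)^(ℓ−1), product (−1)^135 = -1.
(23|145)_J = -1 (Zolotarev's lemma cross-check).

-1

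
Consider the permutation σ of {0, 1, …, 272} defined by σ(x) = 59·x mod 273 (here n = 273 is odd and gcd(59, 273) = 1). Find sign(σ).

-1

Start at x=125: 125 → 4 → 236 → 1 → 59 → 205 → 83 → … (one orbit).
π_59 has 26 disjoint cycles with lengths [12, 12, 12, 12, 12, 12, 12, 12, 12, 12, 12, 12, 12, 12, 12, 12, 12, 12, 12, 12, 12, 6, 6, 6, 2, 1] on {0,…,272}.
With 26 cycles on 273 points, sign = (−1)^{273−26} = -1.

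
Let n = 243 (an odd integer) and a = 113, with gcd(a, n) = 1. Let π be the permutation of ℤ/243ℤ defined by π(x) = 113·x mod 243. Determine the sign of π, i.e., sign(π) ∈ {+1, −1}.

-1

Orbit of 212 under x↦113x: [212, 142, 8, 175, 92, 190, 86]… (length divides ord_243(113)).
The orbit structure of x ↦ 113x mod 243: 6 orbits of sizes [162, 54, 18, 6, 2, 1].
sign(π) = (−1)^{n − #cycles} = (−1)^{243−6} = (−1)^237 = -1.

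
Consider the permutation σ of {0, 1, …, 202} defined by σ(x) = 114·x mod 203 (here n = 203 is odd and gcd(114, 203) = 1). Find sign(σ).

-1

Start at x=46: 46 → 169 → 184 → 67 → 127 → 65 → 102 → … (one orbit).
6 cycles of lengths [84, 84, 28, 3, 3, 1].
Σ(ℓ_i−1) = 203−6 = 197; sign = (−1)^197 = -1.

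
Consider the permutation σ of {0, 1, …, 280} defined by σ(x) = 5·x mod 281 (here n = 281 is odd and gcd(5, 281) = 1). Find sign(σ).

+1

Orbit of 39 under x↦5x: [39, 195, 132, 98, 209, 202, 167]… (length divides ord_281(5)).
π_5 has 3 disjoint cycles with lengths [140, 140, 1] on {0,…,280}.
sign(π) = (−1)^{n − #cycles} = (−1)^{281−3} = (−1)^278 = +1.
Check: (5/281) = +1 by Zolotarev.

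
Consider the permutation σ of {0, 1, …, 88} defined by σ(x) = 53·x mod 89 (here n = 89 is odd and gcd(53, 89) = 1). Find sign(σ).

+1

Start at x=25: 25 → 79 → 4 → 34 → 22 → 9 → 32 → … (one orbit).
Decompose π into cycles: lengths [44, 44, 1] (3 cycles, including the fixed point 0).
n − c = 89 − 3 = 86; sign = (−1)^86 = +1.
Zolotarev: (53|89) = +1, matching the cycle-count sign.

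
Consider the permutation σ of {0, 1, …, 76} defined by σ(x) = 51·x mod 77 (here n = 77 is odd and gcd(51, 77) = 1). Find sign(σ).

Trace 43: π^k(43) = [43, 37, 39, 64, 30, 67, 29] for k=0..6.
π_51 has 6 disjoint cycles with lengths [30, 30, 10, 3, 3, 1] on {0,…,76}.
6 cycles on 77: each ℓ→(−1)^(ℓ−1), product (−1)^71 = -1.
(51|77)_J = -1 (Zolotarev's lemma cross-check).

-1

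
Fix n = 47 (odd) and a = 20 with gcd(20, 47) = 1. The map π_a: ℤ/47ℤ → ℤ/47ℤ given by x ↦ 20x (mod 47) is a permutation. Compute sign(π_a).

-1

Trace 28: π^k(28) = [28, 43, 14, 45, 7, 46, 27] for k=0..6.
Cycle lengths of π_20 on ℤ/47ℤ: [46, 1]; 2 cycles in total.
sign(π) = (−1)^{n − #cycles} = (−1)^{47−2} = (−1)^45 = -1.
(20|47)_J = -1 (Zolotarev's lemma cross-check).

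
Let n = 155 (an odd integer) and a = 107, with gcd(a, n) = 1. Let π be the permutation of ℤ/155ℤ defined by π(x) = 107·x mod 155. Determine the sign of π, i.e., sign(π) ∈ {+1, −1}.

-1

Orbit of 132 under x↦107x: [132, 19, 18, 66, 87, 9, 33]… (length divides ord_155(107)).
Cycle lengths of π_107 on ℤ/155ℤ: [60, 60, 15, 15, 4, 1]; 6 cycles in total.
sign(π) = (−1)^{n − #cycles} = (−1)^{155−6} = (−1)^149 = -1.
Via Zolotarev, sign(π_{107}) = (107|155) = -1.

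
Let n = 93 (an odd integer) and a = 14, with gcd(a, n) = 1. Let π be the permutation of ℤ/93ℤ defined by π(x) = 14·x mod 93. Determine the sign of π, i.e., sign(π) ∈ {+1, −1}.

Start at x=25: 25 → 71 → 64 → 59 → 82 → 32 → 76 → … (one orbit).
Decompose π into cycles: lengths [30, 30, 15, 15, 2, 1] (6 cycles, including the fixed point 0).
Σ(ℓ_i−1) = 93−6 = 87; sign = (−1)^87 = -1.
Zolotarev: (14|93) = -1, matching the cycle-count sign.

-1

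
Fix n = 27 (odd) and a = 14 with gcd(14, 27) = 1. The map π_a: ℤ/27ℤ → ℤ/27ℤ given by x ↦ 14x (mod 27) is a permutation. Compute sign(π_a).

Start at x=2: 2 → 1 → 14 → 7 → 17 → 22 → 11 → … (one orbit).
4 cycles of lengths [18, 6, 2, 1].
Σ(ℓ_i−1) = 27−4 = 23; sign = (−1)^23 = -1.

-1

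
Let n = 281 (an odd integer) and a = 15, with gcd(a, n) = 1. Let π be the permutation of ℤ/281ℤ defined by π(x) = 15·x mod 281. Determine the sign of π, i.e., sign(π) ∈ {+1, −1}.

Trace 226: π^k(226) = [226, 18, 270, 116, 54, 248, 67] for k=0..6.
Cycle type of π: 280 + 1; total 2 cycles.
sign(π) = (−1)^{n − #cycles} = (−1)^{281−2} = (−1)^279 = -1.

-1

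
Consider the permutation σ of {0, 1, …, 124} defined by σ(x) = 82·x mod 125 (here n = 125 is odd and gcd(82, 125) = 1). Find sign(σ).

Orbit of 82 under x↦82x: [82, 99, 118, 51, 57, 49, 18]… (length divides ord_125(82)).
12 cycles of lengths [20, 20, 20, 20, 20, 4, 4, 4, 4, 4, 4, 1].
125 − 12 = 113 transpositions; sign(π) = (−1)^113 = -1.
Via Zolotarev, sign(π_{82}) = (82|125) = -1.

-1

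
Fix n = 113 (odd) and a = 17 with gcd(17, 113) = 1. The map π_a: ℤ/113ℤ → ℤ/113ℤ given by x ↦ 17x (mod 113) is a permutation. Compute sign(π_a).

-1

Orbit of 81 under x↦17x: [81, 21, 18, 80, 4, 68, 26]… (length divides ord_113(17)).
Decompose π into cycles: lengths [112, 1] (2 cycles, including the fixed point 0).
2 cycles on 113: each ℓ→(−1)^(ℓ−1), product (−1)^111 = -1.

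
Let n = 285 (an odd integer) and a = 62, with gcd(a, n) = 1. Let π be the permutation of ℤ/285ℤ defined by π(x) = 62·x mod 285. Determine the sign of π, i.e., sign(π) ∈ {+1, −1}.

Orbit of 4 under x↦62x: [4, 248, 271, 272, 49, 188, 256]… (length divides ord_285(62)).
15 cycles of lengths [36, 36, 36, 36, 36, 36, 18, 18, 9, 9, 4, 4, 4, 2, 1].
Σ(ℓ_i−1) = 285−15 = 270; sign = (−1)^270 = +1.
Via Zolotarev, sign(π_{62}) = (62|285) = +1.

+1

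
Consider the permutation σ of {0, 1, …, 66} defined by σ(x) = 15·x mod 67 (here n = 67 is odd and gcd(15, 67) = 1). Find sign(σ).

Trace 14: π^k(14) = [14, 9, 1, 15, 24, 25, 40] for k=0..6.
Cycle type of π: 11×6 + 1; total 7 cycles.
67 − 7 = 60 transpositions; sign(π) = (−1)^60 = +1.

+1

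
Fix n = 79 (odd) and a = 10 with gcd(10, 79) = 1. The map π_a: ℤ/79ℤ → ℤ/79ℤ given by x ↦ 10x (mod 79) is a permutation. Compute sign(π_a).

Orbit of 10 under x↦10x: [10, 21, 52, 46, 65, 18, 22]… (length divides ord_79(10)).
Cycle type of π: 13×6 + 1; total 7 cycles.
n − c = 79 − 7 = 72; sign = (−1)^72 = +1.

+1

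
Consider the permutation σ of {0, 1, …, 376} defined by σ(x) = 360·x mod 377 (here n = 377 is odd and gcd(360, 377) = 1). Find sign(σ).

-1

Start at x=347: 347 → 133 → 1 → 360 → 289 → 365 → 204 → … (one orbit).
π_360 has 40 disjoint cycles with lengths [12, 12, 12, 12, 12, 12, 12, 12, 12, 12, 12, 12, 12, 12, 12, 12, 12, 12, 12, 12, 12, 12, 12, 12, 12, 12, 12, 12, 4, 4, 4, 4, 4, 4, 4, 3, 3, 3, 3, 1] on {0,…,376}.
n − c = 377 − 40 = 337; sign = (−1)^337 = -1.
(360|377)_J = -1 (Zolotarev's lemma cross-check).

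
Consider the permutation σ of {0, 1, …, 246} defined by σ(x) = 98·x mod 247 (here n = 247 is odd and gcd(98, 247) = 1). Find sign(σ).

+1

Trace 15: π^k(15) = [15, 235, 59, 101, 18, 35, 219] for k=0..6.
Cycle lengths of π_98 on ℤ/247ℤ: [36, 36, 36, 36, 36, 36, 18, 12, 1]; 9 cycles in total.
sign(π) = (−1)^{n − #cycles} = (−1)^{247−9} = (−1)^238 = +1.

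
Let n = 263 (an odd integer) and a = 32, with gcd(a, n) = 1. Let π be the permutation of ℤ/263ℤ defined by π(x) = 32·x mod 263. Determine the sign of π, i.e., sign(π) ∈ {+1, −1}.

+1

Orbit of 31 under x↦32x: [31, 203, 184, 102, 108, 37, 132]… (length divides ord_263(32)).
π_32 has 3 disjoint cycles with lengths [131, 131, 1] on {0,…,262}.
With 3 cycles on 263 points, sign = (−1)^{263−3} = +1.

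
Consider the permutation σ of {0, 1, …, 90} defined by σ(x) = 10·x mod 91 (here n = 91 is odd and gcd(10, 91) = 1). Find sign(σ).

Trace 9: π^k(9) = [9, 90, 81, 82, 1, 10] for k=0..5.
The orbit structure of x ↦ 10x mod 91: 16 orbits of sizes [6, 6, 6, 6, 6, 6, 6, 6, 6, 6, 6, 6, 6, 6, 6, 1].
n − c = 91 − 16 = 75; sign = (−1)^75 = -1.
(10|91)_J = -1 (Zolotarev's lemma cross-check).

-1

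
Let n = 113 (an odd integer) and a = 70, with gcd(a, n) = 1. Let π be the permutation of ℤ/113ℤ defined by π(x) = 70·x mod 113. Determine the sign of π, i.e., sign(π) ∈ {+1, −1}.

Trace 79: π^k(79) = [79, 106, 75, 52, 24, 98, 80] for k=0..6.
Cycle lengths of π_70 on ℤ/113ℤ: [112, 1]; 2 cycles in total.
n − c = 113 − 2 = 111; sign = (−1)^111 = -1.

-1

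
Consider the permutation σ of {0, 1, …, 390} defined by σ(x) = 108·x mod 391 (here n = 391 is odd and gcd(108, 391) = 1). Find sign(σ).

-1

Trace 162: π^k(162) = [162, 292, 256, 278, 308, 29, 4] for k=0..6.
The orbit structure of x ↦ 108x mod 391: 6 orbits of sizes [176, 176, 16, 11, 11, 1].
6 cycles on 391: each ℓ→(−1)^(ℓ−1), product (−1)^385 = -1.
(108|391)_J = -1 (Zolotarev's lemma cross-check).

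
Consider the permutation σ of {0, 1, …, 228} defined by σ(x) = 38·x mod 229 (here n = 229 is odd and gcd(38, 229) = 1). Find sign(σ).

Start at x=124: 124 → 132 → 207 → 80 → 63 → 104 → 59 → … (one orbit).
Cycle lengths of π_38 on ℤ/229ℤ: [228, 1]; 2 cycles in total.
n − c = 229 − 2 = 227; sign = (−1)^227 = -1.

-1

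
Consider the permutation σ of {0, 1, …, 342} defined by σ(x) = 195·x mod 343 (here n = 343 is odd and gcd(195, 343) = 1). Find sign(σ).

Start at x=1: 1 → 195 → 295 → 244 → 246 → 293 → 197 → … (one orbit).
π_195 has 46 disjoint cycles with lengths [14, 14, 14, 14, 14, 14, 14, 14, 14, 14, 14, 14, 14, 14, 14, 14, 14, 14, 14, 14, 14, 2, 2, 2, 2, 2, 2, 2, 2, 2, 2, 2, 2, 2, 2, 2, 2, 2, 2, 2, 2, 2, 2, 2, 2, 1] on {0,…,342}.
With 46 cycles on 343 points, sign = (−1)^{343−46} = -1.
Zolotarev: (195|343) = -1, matching the cycle-count sign.

-1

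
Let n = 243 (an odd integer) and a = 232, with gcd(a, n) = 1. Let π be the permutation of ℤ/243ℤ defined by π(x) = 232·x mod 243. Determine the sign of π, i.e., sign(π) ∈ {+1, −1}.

Trace 43: π^k(43) = [43, 13, 100, 115, 193, 64, 25] for k=0..6.
Cycle type of π: 81×2 + 27×2 + 9×2 + 3×2 + 1×3; total 11 cycles.
With 11 cycles on 243 points, sign = (−1)^{243−11} = +1.

+1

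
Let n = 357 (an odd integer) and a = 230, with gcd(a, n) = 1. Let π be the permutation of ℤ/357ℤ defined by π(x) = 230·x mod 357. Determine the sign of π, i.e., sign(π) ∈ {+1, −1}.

Start at x=230: 230 → 64 → 83 → 169 → 314 → 106 → 104 → … (one orbit).
The orbit structure of x ↦ 230x mod 357: 53 orbits of sizes [8, 8, 8, 8, 8, 8, 8, 8, 8, 8, 8, 8, 8, 8, 8, 8, 8, 8, 8, 8, 8, 8, 8, 8, 8, 8, 8, 8, 8, 8, 8, 8, 8, 8, 8, 8, 8, 8, 8, 8, 8, 8, 2, 2, 2, 2, 2, 2, 2, 2, 2, 2, 1].
53 cycles on 357: each ℓ→(−1)^(ℓ−1), product (−1)^304 = +1.
(230|357)_J = +1 (Zolotarev's lemma cross-check).

+1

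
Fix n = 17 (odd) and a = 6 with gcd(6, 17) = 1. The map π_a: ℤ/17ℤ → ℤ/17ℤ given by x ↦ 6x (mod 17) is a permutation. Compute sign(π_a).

Orbit of 13 under x↦6x: [13, 10, 9, 3, 1, 6, 2]… (length divides ord_17(6)).
2 cycles of lengths [16, 1].
With 2 cycles on 17 points, sign = (−1)^{17−2} = -1.
(6|17)_J = -1 (Zolotarev's lemma cross-check).

-1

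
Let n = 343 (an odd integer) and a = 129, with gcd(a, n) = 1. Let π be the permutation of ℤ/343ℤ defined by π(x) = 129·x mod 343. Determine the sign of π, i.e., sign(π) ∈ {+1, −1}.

-1

Orbit of 246 under x↦129x: [246, 178, 324, 293, 67, 68, 197]… (length divides ord_343(129)).
Cycle lengths of π_129 on ℤ/343ℤ: [42, 42, 42, 42, 42, 42, 42, 6, 6, 6, 6, 6, 6, 6, 6, 1]; 16 cycles in total.
16 cycles on 343: each ℓ→(−1)^(ℓ−1), product (−1)^327 = -1.
(129|343)_J = -1 (Zolotarev's lemma cross-check).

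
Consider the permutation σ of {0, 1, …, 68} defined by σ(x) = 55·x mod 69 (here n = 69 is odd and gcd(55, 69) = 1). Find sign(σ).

Start at x=25: 25 → 64 → 1 → 55 → 58 → 16 → 52 → … (one orbit).
Cycle type of π: 11×6 + 1×3; total 9 cycles.
n − c = 69 − 9 = 60; sign = (−1)^60 = +1.
Via Zolotarev, sign(π_{55}) = (55|69) = +1.

+1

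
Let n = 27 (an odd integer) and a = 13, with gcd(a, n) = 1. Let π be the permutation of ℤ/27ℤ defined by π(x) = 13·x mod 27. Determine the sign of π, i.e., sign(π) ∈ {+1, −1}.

+1

Start at x=16: 16 → 19 → 4 → 25 → 1 → 13 → 7 → … (one orbit).
Cycle lengths of π_13 on ℤ/27ℤ: [9, 9, 3, 3, 1, 1, 1]; 7 cycles in total.
sign(π) = (−1)^{n − #cycles} = (−1)^{27−7} = (−1)^20 = +1.
The Jacobi symbol (13|27) = +1 (Zolotarev) agrees.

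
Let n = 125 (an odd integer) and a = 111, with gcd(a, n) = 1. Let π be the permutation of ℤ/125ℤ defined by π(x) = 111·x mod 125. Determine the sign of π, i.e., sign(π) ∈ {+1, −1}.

+1

Orbit of 11 under x↦111x: [11, 96, 31, 66, 76, 61, 21]… (length divides ord_125(111)).
π_111 has 13 disjoint cycles with lengths [25, 25, 25, 25, 5, 5, 5, 5, 1, 1, 1, 1, 1] on {0,…,124}.
125 − 13 = 112 transpositions; sign(π) = (−1)^112 = +1.
The Jacobi symbol (111|125) = +1 (Zolotarev) agrees.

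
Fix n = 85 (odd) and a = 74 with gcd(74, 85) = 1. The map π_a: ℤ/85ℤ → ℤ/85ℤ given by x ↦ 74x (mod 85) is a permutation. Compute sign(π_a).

-1

Orbit of 29 under x↦74x: [29, 21, 24, 76, 14, 16, 79]… (length divides ord_85(74)).
Cycle lengths of π_74 on ℤ/85ℤ: [16, 16, 16, 16, 16, 2, 2, 1]; 8 cycles in total.
With 8 cycles on 85 points, sign = (−1)^{85−8} = -1.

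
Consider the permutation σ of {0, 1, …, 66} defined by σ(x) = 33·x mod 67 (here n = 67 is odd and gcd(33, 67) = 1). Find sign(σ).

+1

Orbit of 4 under x↦33x: [4, 65, 1, 33, 17, 25, 21]… (length divides ord_67(33)).
Decompose π into cycles: lengths [33, 33, 1] (3 cycles, including the fixed point 0).
67 − 3 = 64 transpositions; sign(π) = (−1)^64 = +1.
Check: (33/67) = +1 by Zolotarev.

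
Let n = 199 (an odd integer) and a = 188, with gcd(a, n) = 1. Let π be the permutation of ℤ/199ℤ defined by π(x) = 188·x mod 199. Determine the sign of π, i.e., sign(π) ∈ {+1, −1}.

Trace 103: π^k(103) = [103, 61, 125, 18, 1, 188, 121] for k=0..6.
π_188 has 19 disjoint cycles with lengths [11, 11, 11, 11, 11, 11, 11, 11, 11, 11, 11, 11, 11, 11, 11, 11, 11, 11, 1] on {0,…,198}.
199 − 19 = 180 transpositions; sign(π) = (−1)^180 = +1.
Via Zolotarev, sign(π_{188}) = (188|199) = +1.

+1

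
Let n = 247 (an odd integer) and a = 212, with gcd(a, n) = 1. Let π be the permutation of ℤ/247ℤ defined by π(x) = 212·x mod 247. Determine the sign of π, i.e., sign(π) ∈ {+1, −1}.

Start at x=127: 127 → 1 → 212 → 237 → 103 → 100 → 205 → … (one orbit).
The orbit structure of x ↦ 212x mod 247: 16 orbits of sizes [18, 18, 18, 18, 18, 18, 18, 18, 18, 18, 18, 18, 18, 6, 6, 1].
With 16 cycles on 247 points, sign = (−1)^{247−16} = -1.

-1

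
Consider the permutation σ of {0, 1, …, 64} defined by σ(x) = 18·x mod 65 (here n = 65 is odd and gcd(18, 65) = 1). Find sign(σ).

Trace 64: π^k(64) = [64, 47, 1, 18] for k=0..3.
π_18 has 17 disjoint cycles with lengths [4, 4, 4, 4, 4, 4, 4, 4, 4, 4, 4, 4, 4, 4, 4, 4, 1] on {0,…,64}.
65 − 17 = 48 transpositions; sign(π) = (−1)^48 = +1.

+1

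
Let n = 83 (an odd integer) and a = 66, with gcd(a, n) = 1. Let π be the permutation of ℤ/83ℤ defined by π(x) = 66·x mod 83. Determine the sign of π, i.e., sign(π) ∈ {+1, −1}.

Trace 29: π^k(29) = [29, 5, 81, 34, 3, 32, 37] for k=0..6.
π_66 has 2 disjoint cycles with lengths [82, 1] on {0,…,82}.
2 cycles on 83: each ℓ→(−1)^(ℓ−1), product (−1)^81 = -1.
Check: (66/83) = -1 by Zolotarev.

-1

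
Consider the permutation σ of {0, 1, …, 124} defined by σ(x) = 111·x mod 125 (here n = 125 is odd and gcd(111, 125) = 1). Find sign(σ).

Start at x=86: 86 → 46 → 106 → 16 → 26 → 11 → 96 → … (one orbit).
Cycle lengths of π_111 on ℤ/125ℤ: [25, 25, 25, 25, 5, 5, 5, 5, 1, 1, 1, 1, 1]; 13 cycles in total.
Σ(ℓ_i−1) = 125−13 = 112; sign = (−1)^112 = +1.
Via Zolotarev, sign(π_{111}) = (111|125) = +1.

+1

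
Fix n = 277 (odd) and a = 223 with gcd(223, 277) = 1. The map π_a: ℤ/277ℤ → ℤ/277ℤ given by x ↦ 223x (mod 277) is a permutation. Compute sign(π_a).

Trace 245: π^k(245) = [245, 66, 37, 218, 139, 250, 73] for k=0..6.
Cycle type of π: 92×3 + 1; total 4 cycles.
277 − 4 = 273 transpositions; sign(π) = (−1)^273 = -1.

-1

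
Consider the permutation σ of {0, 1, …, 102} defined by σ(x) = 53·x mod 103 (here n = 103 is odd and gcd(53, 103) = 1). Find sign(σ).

-1

Trace 58: π^k(58) = [58, 87, 79, 67, 49, 22, 33] for k=0..6.
2 cycles of lengths [102, 1].
Σ(ℓ_i−1) = 103−2 = 101; sign = (−1)^101 = -1.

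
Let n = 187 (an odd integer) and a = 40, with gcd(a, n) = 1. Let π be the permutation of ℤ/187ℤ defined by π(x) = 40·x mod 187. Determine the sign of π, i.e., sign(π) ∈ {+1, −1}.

Trace 185: π^k(185) = [185, 107, 166, 95, 60, 156, 69] for k=0..6.
Cycle type of π: 80×2 + 16 + 10 + 1; total 5 cycles.
Σ(ℓ_i−1) = 187−5 = 182; sign = (−1)^182 = +1.
(40|187)_J = +1 (Zolotarev's lemma cross-check).

+1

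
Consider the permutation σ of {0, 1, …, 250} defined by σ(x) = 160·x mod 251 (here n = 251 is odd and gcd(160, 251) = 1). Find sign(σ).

Start at x=8: 8 → 25 → 235 → 201 → 32 → 100 → 187 → … (one orbit).
Decompose π into cycles: lengths [50, 50, 50, 50, 50, 1] (6 cycles, including the fixed point 0).
sign(π) = (−1)^{n − #cycles} = (−1)^{251−6} = (−1)^245 = -1.

-1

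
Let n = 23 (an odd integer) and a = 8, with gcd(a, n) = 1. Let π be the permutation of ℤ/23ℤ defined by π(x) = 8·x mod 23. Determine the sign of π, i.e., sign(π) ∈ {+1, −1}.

+1

Start at x=9: 9 → 3 → 1 → 8 → 18 → 6 → 2 → … (one orbit).
The orbit structure of x ↦ 8x mod 23: 3 orbits of sizes [11, 11, 1].
23 − 3 = 20 transpositions; sign(π) = (−1)^20 = +1.
Via Zolotarev, sign(π_{8}) = (8|23) = +1.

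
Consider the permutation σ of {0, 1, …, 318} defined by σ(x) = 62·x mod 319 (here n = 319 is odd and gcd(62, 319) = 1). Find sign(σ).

Trace 53: π^k(53) = [53, 96, 210, 260, 170, 13, 168] for k=0..6.
π_62 has 8 disjoint cycles with lengths [70, 70, 70, 70, 14, 14, 10, 1] on {0,…,318}.
Σ(ℓ_i−1) = 319−8 = 311; sign = (−1)^311 = -1.
Check: (62/319) = -1 by Zolotarev.

-1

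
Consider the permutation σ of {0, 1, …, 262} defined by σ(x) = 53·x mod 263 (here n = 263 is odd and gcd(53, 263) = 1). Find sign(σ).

-1

Start at x=126: 126 → 103 → 199 → 27 → 116 → 99 → 250 → … (one orbit).
The orbit structure of x ↦ 53x mod 263: 2 orbits of sizes [262, 1].
n − c = 263 − 2 = 261; sign = (−1)^261 = -1.
(53|263)_J = -1 (Zolotarev's lemma cross-check).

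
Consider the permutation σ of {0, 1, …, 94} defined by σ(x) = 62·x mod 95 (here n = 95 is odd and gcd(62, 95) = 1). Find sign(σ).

Start at x=42: 42 → 39 → 43 → 6 → 87 → 74 → 28 → … (one orbit).
Cycle lengths of π_62 on ℤ/95ℤ: [36, 36, 9, 9, 4, 1]; 6 cycles in total.
95 − 6 = 89 transpositions; sign(π) = (−1)^89 = -1.
Zolotarev: (62|95) = -1, matching the cycle-count sign.

-1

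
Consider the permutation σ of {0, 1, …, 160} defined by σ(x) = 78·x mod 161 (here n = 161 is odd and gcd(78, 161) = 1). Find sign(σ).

Start at x=8: 8 → 141 → 50 → 36 → 71 → 64 → 1 → … (one orbit).
π_78 has 21 disjoint cycles with lengths [11, 11, 11, 11, 11, 11, 11, 11, 11, 11, 11, 11, 11, 11, 1, 1, 1, 1, 1, 1, 1] on {0,…,160}.
21 cycles on 161: each ℓ→(−1)^(ℓ−1), product (−1)^140 = +1.

+1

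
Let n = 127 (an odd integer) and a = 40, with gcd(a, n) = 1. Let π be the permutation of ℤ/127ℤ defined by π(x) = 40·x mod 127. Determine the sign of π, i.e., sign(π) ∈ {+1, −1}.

-1

Trace 33: π^k(33) = [33, 50, 95, 117, 108, 2, 80] for k=0..6.
The orbit structure of x ↦ 40x mod 127: 4 orbits of sizes [42, 42, 42, 1].
sign(π) = (−1)^{n − #cycles} = (−1)^{127−4} = (−1)^123 = -1.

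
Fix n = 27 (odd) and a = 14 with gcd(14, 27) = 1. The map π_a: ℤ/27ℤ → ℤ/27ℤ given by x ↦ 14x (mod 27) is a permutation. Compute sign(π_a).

-1

Start at x=14: 14 → 7 → 17 → 22 → 11 → 19 → 23 → … (one orbit).
Cycle lengths of π_14 on ℤ/27ℤ: [18, 6, 2, 1]; 4 cycles in total.
4 cycles on 27: each ℓ→(−1)^(ℓ−1), product (−1)^23 = -1.
Zolotarev: (14|27) = -1, matching the cycle-count sign.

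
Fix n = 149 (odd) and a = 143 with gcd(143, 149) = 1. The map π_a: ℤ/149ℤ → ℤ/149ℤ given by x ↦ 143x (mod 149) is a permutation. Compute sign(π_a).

Orbit of 1 under x↦143x: [1, 143, 36, 82, 104, 121, 19]… (length divides ord_149(143)).
Cycle lengths of π_143 on ℤ/149ℤ: [74, 74, 1]; 3 cycles in total.
n − c = 149 − 3 = 146; sign = (−1)^146 = +1.

+1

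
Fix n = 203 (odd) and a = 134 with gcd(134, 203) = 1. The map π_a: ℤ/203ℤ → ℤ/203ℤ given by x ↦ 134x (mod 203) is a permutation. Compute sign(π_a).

-1

Trace 43: π^k(43) = [43, 78, 99, 71, 176, 36, 155] for k=0..6.
Decompose π into cycles: lengths [28, 28, 28, 28, 28, 28, 28, 1, 1, 1, 1, 1, 1, 1] (14 cycles, including the fixed point 0).
Σ(ℓ_i−1) = 203−14 = 189; sign = (−1)^189 = -1.
The Jacobi symbol (134|203) = -1 (Zolotarev) agrees.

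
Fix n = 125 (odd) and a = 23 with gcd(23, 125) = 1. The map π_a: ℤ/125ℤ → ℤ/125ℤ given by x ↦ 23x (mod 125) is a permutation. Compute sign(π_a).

Orbit of 89 under x↦23x: [89, 47, 81, 113, 99, 27, 121]… (length divides ord_125(23)).
Cycle lengths of π_23 on ℤ/125ℤ: [100, 20, 4, 1]; 4 cycles in total.
With 4 cycles on 125 points, sign = (−1)^{125−4} = -1.

-1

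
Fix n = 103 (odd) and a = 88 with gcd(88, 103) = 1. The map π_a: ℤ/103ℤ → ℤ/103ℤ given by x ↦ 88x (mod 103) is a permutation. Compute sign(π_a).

-1

Trace 75: π^k(75) = [75, 8, 86, 49, 89, 4, 43] for k=0..6.
2 cycles of lengths [102, 1].
With 2 cycles on 103 points, sign = (−1)^{103−2} = -1.
(88|103)_J = -1 (Zolotarev's lemma cross-check).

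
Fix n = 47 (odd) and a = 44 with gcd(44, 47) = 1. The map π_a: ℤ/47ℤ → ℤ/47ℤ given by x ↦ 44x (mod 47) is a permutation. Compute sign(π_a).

-1

Start at x=8: 8 → 23 → 25 → 19 → 37 → 30 → 4 → … (one orbit).
Decompose π into cycles: lengths [46, 1] (2 cycles, including the fixed point 0).
sign(π) = (−1)^{n − #cycles} = (−1)^{47−2} = (−1)^45 = -1.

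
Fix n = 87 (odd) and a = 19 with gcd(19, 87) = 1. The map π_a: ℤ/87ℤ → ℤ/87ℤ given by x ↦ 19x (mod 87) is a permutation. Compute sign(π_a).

-1

Start at x=1: 1 → 19 → 13 → 73 → 82 → 79 → 22 → … (one orbit).
Decompose π into cycles: lengths [28, 28, 28, 1, 1, 1] (6 cycles, including the fixed point 0).
With 6 cycles on 87 points, sign = (−1)^{87−6} = -1.
The Jacobi symbol (19|87) = -1 (Zolotarev) agrees.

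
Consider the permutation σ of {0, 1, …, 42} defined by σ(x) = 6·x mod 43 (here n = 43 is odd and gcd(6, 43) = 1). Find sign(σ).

Start at x=36: 36 → 1 → 6 → 36 (one orbit).
Cycle lengths of π_6 on ℤ/43ℤ: [3, 3, 3, 3, 3, 3, 3, 3, 3, 3, 3, 3, 3, 3, 1]; 15 cycles in total.
n − c = 43 − 15 = 28; sign = (−1)^28 = +1.

+1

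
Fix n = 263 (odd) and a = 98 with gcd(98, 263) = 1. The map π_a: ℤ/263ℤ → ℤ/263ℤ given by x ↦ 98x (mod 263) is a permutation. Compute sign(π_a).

Trace 109: π^k(109) = [109, 162, 96, 203, 169, 256, 103] for k=0..6.
Cycle lengths of π_98 on ℤ/263ℤ: [131, 131, 1]; 3 cycles in total.
n − c = 263 − 3 = 260; sign = (−1)^260 = +1.

+1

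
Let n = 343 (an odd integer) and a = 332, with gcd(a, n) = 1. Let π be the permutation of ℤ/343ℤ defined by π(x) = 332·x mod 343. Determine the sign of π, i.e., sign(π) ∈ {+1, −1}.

Trace 279: π^k(279) = [279, 18, 145, 120, 52, 114, 118] for k=0..6.
π_332 has 4 disjoint cycles with lengths [294, 42, 6, 1] on {0,…,342}.
With 4 cycles on 343 points, sign = (−1)^{343−4} = -1.
The Jacobi symbol (332|343) = -1 (Zolotarev) agrees.

-1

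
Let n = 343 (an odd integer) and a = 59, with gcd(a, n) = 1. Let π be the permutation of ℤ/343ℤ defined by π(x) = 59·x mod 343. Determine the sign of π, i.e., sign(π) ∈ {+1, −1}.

-1

Start at x=211: 211 → 101 → 128 → 6 → 11 → 306 → 218 → … (one orbit).
4 cycles of lengths [294, 42, 6, 1].
Σ(ℓ_i−1) = 343−4 = 339; sign = (−1)^339 = -1.
Check: (59/343) = -1 by Zolotarev.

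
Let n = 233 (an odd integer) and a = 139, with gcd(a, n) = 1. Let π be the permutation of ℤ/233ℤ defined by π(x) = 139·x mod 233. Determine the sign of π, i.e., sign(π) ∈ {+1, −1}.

Start at x=45: 45 → 197 → 122 → 182 → 134 → 219 → 151 → … (one orbit).
Cycle type of π: 232 + 1; total 2 cycles.
With 2 cycles on 233 points, sign = (−1)^{233−2} = -1.
(139|233)_J = -1 (Zolotarev's lemma cross-check).

-1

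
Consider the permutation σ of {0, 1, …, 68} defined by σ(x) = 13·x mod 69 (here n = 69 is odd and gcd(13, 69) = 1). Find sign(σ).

Trace 16: π^k(16) = [16, 1, 13, 31, 58, 64, 4] for k=0..6.
Decompose π into cycles: lengths [11, 11, 11, 11, 11, 11, 1, 1, 1] (9 cycles, including the fixed point 0).
Σ(ℓ_i−1) = 69−9 = 60; sign = (−1)^60 = +1.
Check: (13/69) = +1 by Zolotarev.

+1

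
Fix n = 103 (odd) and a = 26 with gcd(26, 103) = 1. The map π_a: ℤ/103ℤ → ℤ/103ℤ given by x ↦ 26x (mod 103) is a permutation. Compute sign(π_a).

+1

Start at x=46: 46 → 63 → 93 → 49 → 38 → 61 → 41 → … (one orbit).
The orbit structure of x ↦ 26x mod 103: 3 orbits of sizes [51, 51, 1].
sign(π) = (−1)^{n − #cycles} = (−1)^{103−3} = (−1)^100 = +1.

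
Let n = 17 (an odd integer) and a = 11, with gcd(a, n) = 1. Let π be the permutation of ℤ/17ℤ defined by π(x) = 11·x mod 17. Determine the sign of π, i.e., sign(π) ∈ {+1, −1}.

Orbit of 5 under x↦11x: [5, 4, 10, 8, 3, 16, 6]… (length divides ord_17(11)).
π_11 has 2 disjoint cycles with lengths [16, 1] on {0,…,16}.
sign(π) = (−1)^{n − #cycles} = (−1)^{17−2} = (−1)^15 = -1.

-1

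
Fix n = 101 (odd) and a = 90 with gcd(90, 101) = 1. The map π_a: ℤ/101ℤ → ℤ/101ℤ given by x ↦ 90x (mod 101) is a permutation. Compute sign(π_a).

-1

Trace 74: π^k(74) = [74, 95, 66, 82, 7, 24, 39] for k=0..6.
2 cycles of lengths [100, 1].
With 2 cycles on 101 points, sign = (−1)^{101−2} = -1.
The Jacobi symbol (90|101) = -1 (Zolotarev) agrees.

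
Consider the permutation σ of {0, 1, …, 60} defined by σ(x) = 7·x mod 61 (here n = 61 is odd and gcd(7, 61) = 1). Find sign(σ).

Orbit of 3 under x↦7x: [3, 21, 25, 53, 5, 35, 1]… (length divides ord_61(7)).
The orbit structure of x ↦ 7x mod 61: 2 orbits of sizes [60, 1].
Σ(ℓ_i−1) = 61−2 = 59; sign = (−1)^59 = -1.

-1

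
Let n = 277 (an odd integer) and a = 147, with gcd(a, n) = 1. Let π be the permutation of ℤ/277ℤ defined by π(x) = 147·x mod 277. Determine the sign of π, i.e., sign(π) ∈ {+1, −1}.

Trace 194: π^k(194) = [194, 264, 28, 238, 84, 160, 252] for k=0..6.
5 cycles of lengths [69, 69, 69, 69, 1].
5 cycles on 277: each ℓ→(−1)^(ℓ−1), product (−1)^272 = +1.
Check: (147/277) = +1 by Zolotarev.

+1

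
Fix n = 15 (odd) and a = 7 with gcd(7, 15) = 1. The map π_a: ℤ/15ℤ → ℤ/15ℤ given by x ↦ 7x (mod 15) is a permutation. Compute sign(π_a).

-1

Trace 7: π^k(7) = [7, 4, 13, 1] for k=0..3.
Decompose π into cycles: lengths [4, 4, 4, 1, 1, 1] (6 cycles, including the fixed point 0).
With 6 cycles on 15 points, sign = (−1)^{15−6} = -1.
Zolotarev: (7|15) = -1, matching the cycle-count sign.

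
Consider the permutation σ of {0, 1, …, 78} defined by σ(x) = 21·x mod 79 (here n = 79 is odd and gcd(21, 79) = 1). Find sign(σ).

+1

Trace 62: π^k(62) = [62, 38, 8, 10, 52, 65, 22] for k=0..6.
7 cycles of lengths [13, 13, 13, 13, 13, 13, 1].
7 cycles on 79: each ℓ→(−1)^(ℓ−1), product (−1)^72 = +1.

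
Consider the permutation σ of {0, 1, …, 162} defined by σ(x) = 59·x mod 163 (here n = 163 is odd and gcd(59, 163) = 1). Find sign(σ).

-1

Trace 162: π^k(162) = [162, 104, 105, 1, 59, 58] for k=0..5.
π_59 has 28 disjoint cycles with lengths [6, 6, 6, 6, 6, 6, 6, 6, 6, 6, 6, 6, 6, 6, 6, 6, 6, 6, 6, 6, 6, 6, 6, 6, 6, 6, 6, 1] on {0,…,162}.
n − c = 163 − 28 = 135; sign = (−1)^135 = -1.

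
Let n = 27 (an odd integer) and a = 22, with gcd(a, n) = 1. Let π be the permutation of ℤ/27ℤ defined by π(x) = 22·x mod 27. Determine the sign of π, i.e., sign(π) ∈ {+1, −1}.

Trace 25: π^k(25) = [25, 10, 4, 7, 19, 13, 16] for k=0..6.
Cycle type of π: 9×2 + 3×2 + 1×3; total 7 cycles.
With 7 cycles on 27 points, sign = (−1)^{27−7} = +1.

+1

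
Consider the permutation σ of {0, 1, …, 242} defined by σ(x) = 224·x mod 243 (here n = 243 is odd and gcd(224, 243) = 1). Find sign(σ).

Orbit of 53 under x↦224x: [53, 208, 179, 1, 224, 118, 188]… (length divides ord_243(224)).
Cycle lengths of π_224 on ℤ/243ℤ: [54, 54, 54, 18, 18, 18, 6, 6, 6, 2, 2, 2, 2, 1]; 14 cycles in total.
n − c = 243 − 14 = 229; sign = (−1)^229 = -1.
Check: (224/243) = -1 by Zolotarev.

-1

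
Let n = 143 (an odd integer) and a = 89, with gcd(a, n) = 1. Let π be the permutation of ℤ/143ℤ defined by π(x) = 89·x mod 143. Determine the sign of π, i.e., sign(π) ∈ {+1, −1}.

-1

Trace 133: π^k(133) = [133, 111, 12, 67, 100, 34, 23] for k=0..6.
π_89 has 22 disjoint cycles with lengths [12, 12, 12, 12, 12, 12, 12, 12, 12, 12, 12, 1, 1, 1, 1, 1, 1, 1, 1, 1, 1, 1] on {0,…,142}.
143 − 22 = 121 transpositions; sign(π) = (−1)^121 = -1.
Check: (89/143) = -1 by Zolotarev.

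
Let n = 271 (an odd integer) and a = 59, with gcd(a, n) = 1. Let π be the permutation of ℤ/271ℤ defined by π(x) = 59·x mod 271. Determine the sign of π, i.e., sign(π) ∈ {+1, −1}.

Trace 265: π^k(265) = [265, 188, 252, 234, 256, 199, 88] for k=0..6.
Cycle type of π: 270 + 1; total 2 cycles.
2 cycles on 271: each ℓ→(−1)^(ℓ−1), product (−1)^269 = -1.
Check: (59/271) = -1 by Zolotarev.

-1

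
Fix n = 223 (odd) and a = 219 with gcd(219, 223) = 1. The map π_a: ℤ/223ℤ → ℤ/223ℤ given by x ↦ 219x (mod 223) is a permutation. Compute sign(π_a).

-1

Orbit of 4 under x↦219x: [4, 207, 64, 190, 132, 141, 105]… (length divides ord_223(219)).
4 cycles of lengths [74, 74, 74, 1].
223 − 4 = 219 transpositions; sign(π) = (−1)^219 = -1.
Via Zolotarev, sign(π_{219}) = (219|223) = -1.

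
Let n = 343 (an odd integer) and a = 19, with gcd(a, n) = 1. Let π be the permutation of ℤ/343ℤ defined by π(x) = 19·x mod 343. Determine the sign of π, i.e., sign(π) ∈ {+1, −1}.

Orbit of 1 under x↦19x: [1, 19, 18, 342, 324, 325]… (length divides ord_343(19)).
Cycle type of π: 6×57 + 1; total 58 cycles.
n − c = 343 − 58 = 285; sign = (−1)^285 = -1.

-1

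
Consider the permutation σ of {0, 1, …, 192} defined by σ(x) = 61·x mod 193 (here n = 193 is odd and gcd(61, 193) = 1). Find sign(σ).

-1

Orbit of 190 under x↦61x: [190, 10, 31, 154, 130, 17, 72]… (length divides ord_193(61)).
The orbit structure of x ↦ 61x mod 193: 2 orbits of sizes [192, 1].
n − c = 193 − 2 = 191; sign = (−1)^191 = -1.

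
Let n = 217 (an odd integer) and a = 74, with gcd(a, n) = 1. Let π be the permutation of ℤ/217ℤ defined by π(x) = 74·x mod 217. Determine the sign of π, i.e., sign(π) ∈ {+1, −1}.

Orbit of 212 under x↦74x: [212, 64, 179, 9, 15, 25, 114]… (length divides ord_217(74)).
Cycle type of π: 30×7 + 3×2 + 1; total 10 cycles.
217 − 10 = 207 transpositions; sign(π) = (−1)^207 = -1.
The Jacobi symbol (74|217) = -1 (Zolotarev) agrees.

-1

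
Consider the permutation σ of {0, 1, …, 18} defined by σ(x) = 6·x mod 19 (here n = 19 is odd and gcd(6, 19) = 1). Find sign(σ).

Trace 7: π^k(7) = [7, 4, 5, 11, 9, 16, 1] for k=0..6.
π_6 has 3 disjoint cycles with lengths [9, 9, 1] on {0,…,18}.
3 cycles on 19: each ℓ→(−1)^(ℓ−1), product (−1)^16 = +1.

+1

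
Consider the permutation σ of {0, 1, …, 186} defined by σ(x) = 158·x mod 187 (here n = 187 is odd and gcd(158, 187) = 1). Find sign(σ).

-1

Start at x=122: 122 → 15 → 126 → 86 → 124 → 144 → 125 → … (one orbit).
π_158 has 6 disjoint cycles with lengths [80, 80, 16, 5, 5, 1] on {0,…,186}.
Σ(ℓ_i−1) = 187−6 = 181; sign = (−1)^181 = -1.
Zolotarev: (158|187) = -1, matching the cycle-count sign.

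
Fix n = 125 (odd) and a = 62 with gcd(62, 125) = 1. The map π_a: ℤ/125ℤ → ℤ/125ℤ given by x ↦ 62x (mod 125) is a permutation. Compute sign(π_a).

Trace 57: π^k(57) = [57, 34, 108, 71, 27, 49, 38] for k=0..6.
Cycle lengths of π_62 on ℤ/125ℤ: [100, 20, 4, 1]; 4 cycles in total.
n − c = 125 − 4 = 121; sign = (−1)^121 = -1.

-1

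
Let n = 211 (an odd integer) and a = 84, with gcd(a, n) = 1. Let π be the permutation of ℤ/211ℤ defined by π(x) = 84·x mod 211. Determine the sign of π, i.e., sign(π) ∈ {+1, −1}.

Orbit of 122 under x↦84x: [122, 120, 163, 188, 178, 182, 96]… (length divides ord_211(84)).
3 cycles of lengths [105, 105, 1].
Σ(ℓ_i−1) = 211−3 = 208; sign = (−1)^208 = +1.
The Jacobi symbol (84|211) = +1 (Zolotarev) agrees.

+1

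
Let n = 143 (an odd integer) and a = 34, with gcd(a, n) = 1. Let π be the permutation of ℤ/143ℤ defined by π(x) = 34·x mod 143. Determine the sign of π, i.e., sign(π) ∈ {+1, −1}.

Start at x=122: 122 → 1 → 34 → 12 → 122 (one orbit).
The orbit structure of x ↦ 34x mod 143: 44 orbits of sizes [4, 4, 4, 4, 4, 4, 4, 4, 4, 4, 4, 4, 4, 4, 4, 4, 4, 4, 4, 4, 4, 4, 4, 4, 4, 4, 4, 4, 4, 4, 4, 4, 4, 1, 1, 1, 1, 1, 1, 1, 1, 1, 1, 1].
n − c = 143 − 44 = 99; sign = (−1)^99 = -1.

-1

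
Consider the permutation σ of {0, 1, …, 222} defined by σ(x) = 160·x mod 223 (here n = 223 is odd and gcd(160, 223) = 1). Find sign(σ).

Trace 170: π^k(170) = [170, 217, 155, 47, 161, 115, 114] for k=0..6.
Decompose π into cycles: lengths [222, 1] (2 cycles, including the fixed point 0).
n − c = 223 − 2 = 221; sign = (−1)^221 = -1.
Via Zolotarev, sign(π_{160}) = (160|223) = -1.

-1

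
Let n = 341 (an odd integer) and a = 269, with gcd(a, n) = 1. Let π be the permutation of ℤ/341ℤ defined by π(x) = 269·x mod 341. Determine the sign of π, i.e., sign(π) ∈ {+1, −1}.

-1

Trace 243: π^k(243) = [243, 236, 58, 257, 251, 1, 269] for k=0..6.
14 cycles of lengths [30, 30, 30, 30, 30, 30, 30, 30, 30, 30, 30, 5, 5, 1].
With 14 cycles on 341 points, sign = (−1)^{341−14} = -1.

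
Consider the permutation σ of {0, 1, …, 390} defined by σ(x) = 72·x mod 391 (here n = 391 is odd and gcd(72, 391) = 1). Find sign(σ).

Trace 81: π^k(81) = [81, 358, 361, 186, 98, 18, 123] for k=0..6.
Cycle type of π: 44×8 + 11×2 + 4×4 + 1; total 15 cycles.
391 − 15 = 376 transpositions; sign(π) = (−1)^376 = +1.

+1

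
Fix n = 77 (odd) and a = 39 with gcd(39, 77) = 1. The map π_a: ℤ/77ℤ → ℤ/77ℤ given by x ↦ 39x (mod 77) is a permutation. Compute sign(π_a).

-1

Start at x=43: 43 → 60 → 30 → 15 → 46 → 23 → 50 → … (one orbit).
Cycle lengths of π_39 on ℤ/77ℤ: [30, 30, 10, 3, 3, 1]; 6 cycles in total.
6 cycles on 77: each ℓ→(−1)^(ℓ−1), product (−1)^71 = -1.
Check: (39/77) = -1 by Zolotarev.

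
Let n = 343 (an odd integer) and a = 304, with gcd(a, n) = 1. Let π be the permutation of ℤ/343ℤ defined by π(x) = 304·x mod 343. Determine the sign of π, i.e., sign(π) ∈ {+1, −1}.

-1

Orbit of 50 under x↦304x: [50, 108, 247, 314, 102, 138, 106]… (length divides ord_343(304)).
Cycle type of π: 294 + 42 + 6 + 1; total 4 cycles.
343 − 4 = 339 transpositions; sign(π) = (−1)^339 = -1.
Zolotarev: (304|343) = -1, matching the cycle-count sign.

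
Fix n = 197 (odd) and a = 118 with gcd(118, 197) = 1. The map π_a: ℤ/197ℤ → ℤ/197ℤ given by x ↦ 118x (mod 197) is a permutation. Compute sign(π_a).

Trace 106: π^k(106) = [106, 97, 20, 193, 119, 55, 186] for k=0..6.
The orbit structure of x ↦ 118x mod 197: 2 orbits of sizes [196, 1].
2 cycles on 197: each ℓ→(−1)^(ℓ−1), product (−1)^195 = -1.
Check: (118/197) = -1 by Zolotarev.

-1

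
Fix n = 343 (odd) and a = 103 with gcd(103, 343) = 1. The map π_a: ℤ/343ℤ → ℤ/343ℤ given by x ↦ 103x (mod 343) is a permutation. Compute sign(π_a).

Orbit of 319 under x↦103x: [319, 272, 233, 332, 239, 264, 95]… (length divides ord_343(103)).
The orbit structure of x ↦ 103x mod 343: 4 orbits of sizes [294, 42, 6, 1].
343 − 4 = 339 transpositions; sign(π) = (−1)^339 = -1.
Check: (103/343) = -1 by Zolotarev.

-1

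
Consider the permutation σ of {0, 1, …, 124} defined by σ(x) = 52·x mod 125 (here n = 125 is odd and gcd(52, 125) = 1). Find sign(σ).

Start at x=102: 102 → 54 → 58 → 16 → 82 → 14 → 103 → … (one orbit).
Cycle lengths of π_52 on ℤ/125ℤ: [100, 20, 4, 1]; 4 cycles in total.
4 cycles on 125: each ℓ→(−1)^(ℓ−1), product (−1)^121 = -1.
Zolotarev: (52|125) = -1, matching the cycle-count sign.

-1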